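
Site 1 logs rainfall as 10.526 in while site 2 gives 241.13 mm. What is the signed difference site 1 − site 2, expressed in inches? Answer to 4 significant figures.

site 2: 241.13 mm = 9.49331 in.
Difference: 10.52600 − 9.49331 = 1.033 in.

1.033 in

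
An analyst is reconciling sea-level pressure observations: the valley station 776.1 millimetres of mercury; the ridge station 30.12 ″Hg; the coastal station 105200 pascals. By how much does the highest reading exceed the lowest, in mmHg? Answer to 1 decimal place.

the ridge station: 30.12 inHg = 765.048 mmHg.
the coastal station: 105200 Pa = 789.065 mmHg.
Spread: 789.065 − 765.048 = 24.0 mmHg.

24.0 mmHg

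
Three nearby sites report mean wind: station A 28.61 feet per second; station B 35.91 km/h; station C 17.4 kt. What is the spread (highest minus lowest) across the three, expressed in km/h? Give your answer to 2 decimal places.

station A: 28.61 ft/s = 31.3932 km/h.
station C: 17.4 kt = 32.2248 km/h.
Spread: 35.9100 − 31.3932 = 4.52 km/h.

4.52 km/h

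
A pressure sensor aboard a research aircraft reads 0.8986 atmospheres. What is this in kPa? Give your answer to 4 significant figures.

1 atm = 101.325 kPa, so 0.8986 × 101.325 = 91.05 kPa.

91.05 kPa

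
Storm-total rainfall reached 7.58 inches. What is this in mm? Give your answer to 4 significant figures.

1 in = 25.4 mm, so 7.58 × 25.4 = 192.5 mm.

192.5 mm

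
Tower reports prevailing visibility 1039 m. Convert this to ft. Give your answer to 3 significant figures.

3410 ft

1 m = 3.28084 ft, so 1039 × 3.28084 = 3410 ft.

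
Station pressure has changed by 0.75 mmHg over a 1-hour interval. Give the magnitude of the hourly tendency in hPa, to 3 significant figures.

1.00 hPa per hour

0.75 mmHg / 1 h × 1.33322 hPa/mmHg = 1.00 hPa/h.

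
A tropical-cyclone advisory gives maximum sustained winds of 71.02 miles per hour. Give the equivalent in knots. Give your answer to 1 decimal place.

1 mph = 0.868976 kt, so 71.02 × 0.868976 = 61.7 kt.

61.7 kt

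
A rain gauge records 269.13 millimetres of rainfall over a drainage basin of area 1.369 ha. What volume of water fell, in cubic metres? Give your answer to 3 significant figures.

3680 cubic metres

Area: 1.369 ha = 13690 m².
1 mm over 1 m² is 1 L, so volume = 269.13 × 13690 = 3684389.7 L = 3680 m³.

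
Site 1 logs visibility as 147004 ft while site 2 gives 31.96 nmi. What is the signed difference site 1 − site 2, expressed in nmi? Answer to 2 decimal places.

site 1: 147004 ft = 24.1937 nmi.
Difference: 24.1937 − 31.9600 = -7.77 nmi.

-7.77 nmi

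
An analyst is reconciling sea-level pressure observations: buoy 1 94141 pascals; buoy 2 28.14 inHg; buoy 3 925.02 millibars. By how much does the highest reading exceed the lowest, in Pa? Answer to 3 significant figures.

2790 Pa

buoy 2: 28.14 inHg = 95292.99 Pa.
buoy 3: 925.02 mb = 92502.00 Pa.
Spread: 95292.99 − 92502.00 = 2790 Pa.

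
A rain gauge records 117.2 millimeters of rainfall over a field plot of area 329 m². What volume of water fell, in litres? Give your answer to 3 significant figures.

38600 litres

1 mm over 1 m² is 1 L, so volume = 117.2 × 329 = 38558.8 L ≈ 38600 L.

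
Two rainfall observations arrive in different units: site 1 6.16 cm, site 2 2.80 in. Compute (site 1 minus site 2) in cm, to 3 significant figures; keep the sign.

site 2: 2.80 in = 7.11200 cm.
Difference: 6.16000 − 7.11200 = -0.952 cm.

-0.952 cm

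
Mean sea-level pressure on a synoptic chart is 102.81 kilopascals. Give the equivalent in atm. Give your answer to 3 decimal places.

1.015 atm

1 kPa = 0.00986923 atm, so 102.81 × 0.00986923 = 1.015 atm.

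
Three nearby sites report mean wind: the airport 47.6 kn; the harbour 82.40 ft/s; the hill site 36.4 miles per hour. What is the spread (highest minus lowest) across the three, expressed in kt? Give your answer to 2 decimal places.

17.19 kt

the harbour: 82.40 ft/s = 48.8207 kt.
the hill site: 36.4 mph = 31.6307 kt.
Spread: 48.8207 − 31.6307 = 17.19 kt.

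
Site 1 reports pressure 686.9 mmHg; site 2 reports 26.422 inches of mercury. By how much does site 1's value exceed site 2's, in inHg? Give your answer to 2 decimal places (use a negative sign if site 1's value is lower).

site 1: 686.9 mmHg = 27.0433 inHg.
Difference: 27.0433 − 26.4220 = 0.62 inHg.

0.62 inHg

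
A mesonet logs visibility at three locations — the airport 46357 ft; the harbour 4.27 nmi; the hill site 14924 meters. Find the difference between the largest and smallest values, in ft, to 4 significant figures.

23020 ft

the harbour: 4.27 nmi = 25945.01 ft.
the hill site: 14924 m = 48963.25 ft.
Spread: 48963.25 − 25945.01 = 23020 ft.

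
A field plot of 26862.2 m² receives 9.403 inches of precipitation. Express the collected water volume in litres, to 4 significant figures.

6416000 litres

Depth: 9.403 in × 25.4 = 238.8362 mm.
1 mm over 1 m² is 1 L, so volume = 238.8362 × 26862.2 = 6415665.8 L ≈ 6416000 L.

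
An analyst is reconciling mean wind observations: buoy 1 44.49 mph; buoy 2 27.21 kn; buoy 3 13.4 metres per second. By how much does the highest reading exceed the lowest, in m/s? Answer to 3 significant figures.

6.49 m/s

buoy 1: 44.49 mph = 19.8888 m/s.
buoy 2: 27.21 kt = 13.9980 m/s.
Spread: 19.8888 − 13.4000 = 6.49 m/s.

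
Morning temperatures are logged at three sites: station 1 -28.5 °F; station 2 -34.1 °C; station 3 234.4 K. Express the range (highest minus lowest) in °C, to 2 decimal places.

5.14 °C

station 1: -28.5 °F = -33.611 °C.
station 3: 234.4 K = -38.750 °C.
Spread: (-33.611) − (-38.750) = 5.139 °C.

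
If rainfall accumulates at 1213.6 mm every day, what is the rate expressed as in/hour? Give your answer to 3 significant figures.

1213.6 mm/day × 0.0393701 in/mm × 0.0416667 day/hour = 1.99 in/hour.

1.99 in/hour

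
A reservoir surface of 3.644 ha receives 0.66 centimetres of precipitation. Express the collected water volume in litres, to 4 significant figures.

240500 litres

Depth: 0.66 cm × 10 = 6.6 mm.
Area: 3.644 ha = 36440 m².
1 mm over 1 m² is 1 L, so volume = 6.6 × 36440 = 240504 L ≈ 240500 L.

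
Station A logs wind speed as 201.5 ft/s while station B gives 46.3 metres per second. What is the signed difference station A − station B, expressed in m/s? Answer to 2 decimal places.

station A: 201.5 ft/s = 61.4172 m/s.
Difference: 61.4172 − 46.3000 = 15.12 m/s.

15.12 m/s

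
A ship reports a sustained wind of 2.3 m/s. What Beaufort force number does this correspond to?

Beaufort force 2

2.3 m/s lies in the Beaufort 2 band (light breeze, 1.6–3.3 m/s).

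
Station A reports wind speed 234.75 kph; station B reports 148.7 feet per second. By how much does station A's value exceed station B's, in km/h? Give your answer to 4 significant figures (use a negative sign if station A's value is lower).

71.58 km/h

station B: 148.7 ft/s = 163.1655 km/h.
Difference: 234.7500 − 163.1655 = 71.58 km/h.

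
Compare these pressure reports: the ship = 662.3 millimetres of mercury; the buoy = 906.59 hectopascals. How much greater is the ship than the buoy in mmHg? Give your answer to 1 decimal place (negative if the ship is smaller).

-17.7 mmHg

the buoy: 906.59 hPa = 679.998 mmHg.
Difference: 662.300 − 679.998 = -17.7 mmHg.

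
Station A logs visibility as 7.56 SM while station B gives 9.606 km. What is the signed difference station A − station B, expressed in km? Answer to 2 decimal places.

station A: 7.56 SM = 12.1666 km.
Difference: 12.1666 − 9.6060 = 2.56 km.

2.56 km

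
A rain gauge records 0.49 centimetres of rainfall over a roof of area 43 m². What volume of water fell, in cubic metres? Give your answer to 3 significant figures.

Depth: 0.49 cm × 10 = 4.9 mm.
1 mm over 1 m² is 1 L, so volume = 4.9 × 43 = 210.7 L = 0.211 m³.

0.211 cubic metres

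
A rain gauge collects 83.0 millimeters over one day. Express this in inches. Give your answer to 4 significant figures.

3.268 in

1 mm = 0.0393701 in, so 83.0 × 0.0393701 = 3.268 in.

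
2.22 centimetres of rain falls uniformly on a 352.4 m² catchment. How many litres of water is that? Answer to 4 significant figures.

Depth: 2.22 cm × 10 = 22.2 mm.
1 mm over 1 m² is 1 L, so volume = 22.2 × 352.4 = 7823.28 L ≈ 7823 L.

7823 litres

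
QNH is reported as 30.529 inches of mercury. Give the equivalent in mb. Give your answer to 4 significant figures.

1034 mb

1 inHg = 33.8639 mb, so 30.529 × 33.8639 = 1034 mb.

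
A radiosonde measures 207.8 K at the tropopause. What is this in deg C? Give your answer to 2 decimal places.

-65.35 °C

°C = 207.8 − 273.15 = -65.35 °C.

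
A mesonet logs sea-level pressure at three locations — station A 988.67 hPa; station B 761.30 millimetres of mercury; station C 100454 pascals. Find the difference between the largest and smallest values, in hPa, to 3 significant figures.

station B: 761.30 mmHg = 1014.983 hPa.
station C: 100454 Pa = 1004.540 hPa.
Spread: 1014.983 − 988.670 = 26.3 hPa.

26.3 hPa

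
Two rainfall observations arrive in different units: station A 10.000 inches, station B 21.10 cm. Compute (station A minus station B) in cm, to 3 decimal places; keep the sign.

4.300 cm

station A: 10.000 in = 25.40000 cm.
Difference: 25.40000 − 21.10000 = 4.300 cm.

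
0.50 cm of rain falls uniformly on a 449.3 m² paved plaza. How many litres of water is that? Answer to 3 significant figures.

2250 litres

Depth: 0.50 cm × 10 = 5 mm.
1 mm over 1 m² is 1 L, so volume = 5 × 449.3 = 2246.5 L ≈ 2250 L.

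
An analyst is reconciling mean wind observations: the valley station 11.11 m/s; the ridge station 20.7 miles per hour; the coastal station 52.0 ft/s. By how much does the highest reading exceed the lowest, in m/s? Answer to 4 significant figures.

6.596 m/s

the ridge station: 20.7 mph = 9.25373 m/s.
the coastal station: 52.0 ft/s = 15.84960 m/s.
Spread: 15.84960 − 9.25373 = 6.596 m/s.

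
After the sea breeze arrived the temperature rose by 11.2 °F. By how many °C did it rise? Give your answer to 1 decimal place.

Converting a difference, only the 9/5 scale factor applies: Δ°C = 11.2 × 0.5556 = 6.2 °C.

6.2 °C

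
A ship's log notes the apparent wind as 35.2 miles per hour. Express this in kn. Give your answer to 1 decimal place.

30.6 kt

1 mph = 0.868976 kt, so 35.2 × 0.868976 = 30.6 kt.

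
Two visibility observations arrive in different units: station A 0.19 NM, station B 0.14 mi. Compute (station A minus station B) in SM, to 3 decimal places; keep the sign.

station A: 0.19 nmi = 0.21865 SM.
Difference: 0.21865 − 0.14000 = 0.079 SM.

0.079 SM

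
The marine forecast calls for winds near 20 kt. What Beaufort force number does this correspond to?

Beaufort force 5

20 kt lies in the Beaufort 5 band (fresh breeze, 17–21 kt).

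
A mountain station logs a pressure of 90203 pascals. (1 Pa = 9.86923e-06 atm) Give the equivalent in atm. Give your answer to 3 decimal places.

0.890 atm

1 Pa = 9.86923e-06 atm, so 90203 × 9.86923e-06 = 0.890 atm.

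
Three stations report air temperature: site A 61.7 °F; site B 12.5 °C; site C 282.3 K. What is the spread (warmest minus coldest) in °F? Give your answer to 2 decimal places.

site A: 61.7 °F = 16.500 °C.
site C: 282.3 K = 9.150 °C.
Spread: 16.500 − 9.150 = 7.350 °C = 13.23 °F.

13.23 °F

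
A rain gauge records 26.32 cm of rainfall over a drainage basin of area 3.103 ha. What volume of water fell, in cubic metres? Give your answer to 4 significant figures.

Depth: 26.32 cm × 10 = 263.2 mm.
Area: 3.103 ha = 31030 m².
1 mm over 1 m² is 1 L, so volume = 263.2 × 31030 = 8167096 L = 8167 m³.

8167 cubic metres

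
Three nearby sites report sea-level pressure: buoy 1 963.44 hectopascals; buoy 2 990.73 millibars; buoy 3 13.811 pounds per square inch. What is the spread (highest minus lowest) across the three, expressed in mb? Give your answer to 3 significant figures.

38.5 mb

buoy 1: 963.44 hPa = 963.440 mb.
buoy 3: 13.811 psi = 952.235 mb.
Spread: 990.730 − 952.235 = 38.5 mb.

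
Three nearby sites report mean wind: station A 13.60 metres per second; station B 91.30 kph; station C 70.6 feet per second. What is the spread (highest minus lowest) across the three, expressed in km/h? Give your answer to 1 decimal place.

station A: 13.60 m/s = 48.960 km/h.
station C: 70.6 ft/s = 77.468 km/h.
Spread: 91.300 − 48.960 = 42.3 km/h.

42.3 km/h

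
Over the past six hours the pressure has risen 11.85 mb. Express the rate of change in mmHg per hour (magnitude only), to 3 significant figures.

11.85 mb / 6 h × 0.750062 mmHg/mb = 1.48 mmHg/h.

1.48 mmHg per hour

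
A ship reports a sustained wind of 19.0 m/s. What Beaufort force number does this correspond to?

19.0 m/s lies in the Beaufort 8 band (gale, 17.2–20.7 m/s).

Beaufort force 8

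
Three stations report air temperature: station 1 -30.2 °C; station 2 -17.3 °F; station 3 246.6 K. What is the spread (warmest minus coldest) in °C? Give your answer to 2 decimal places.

station 2: -17.3 °F = -27.389 °C.
station 3: 246.6 K = -26.550 °C.
Spread: (-26.550) − (-30.200) = 3.650 °C.

3.65 °C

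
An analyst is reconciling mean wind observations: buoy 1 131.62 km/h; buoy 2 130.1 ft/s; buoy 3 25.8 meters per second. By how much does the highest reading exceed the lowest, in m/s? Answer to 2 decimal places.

13.85 m/s

buoy 1: 131.62 km/h = 36.5611 m/s.
buoy 2: 130.1 ft/s = 39.6545 m/s.
Spread: 39.6545 − 25.8000 = 13.85 m/s.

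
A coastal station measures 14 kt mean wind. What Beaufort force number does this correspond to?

Beaufort force 4

14 kt lies in the Beaufort 4 band (moderate breeze, 11–16 kt).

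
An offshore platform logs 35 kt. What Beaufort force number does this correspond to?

Beaufort force 8

35 kt lies in the Beaufort 8 band (gale, 34–40 kt).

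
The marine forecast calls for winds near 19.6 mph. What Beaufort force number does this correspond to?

19.6 mph = 8.8 m/s, which is Beaufort 5 (fresh breeze, 8.0–10.7 m/s).

Beaufort force 5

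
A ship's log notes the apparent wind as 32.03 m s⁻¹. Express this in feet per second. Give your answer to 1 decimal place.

1 m/s = 3.28084 ft/s, so 32.03 × 3.28084 = 105.1 ft/s.

105.1 ft/s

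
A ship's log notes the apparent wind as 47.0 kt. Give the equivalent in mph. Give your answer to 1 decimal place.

1 kt = 1.15078 mph, so 47.0 × 1.15078 = 54.1 mph.

54.1 mph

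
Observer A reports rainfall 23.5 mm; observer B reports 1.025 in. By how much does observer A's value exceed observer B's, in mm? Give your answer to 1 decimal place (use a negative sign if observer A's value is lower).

-2.5 mm

observer B: 1.025 in = 26.035 mm.
Difference: 23.500 − 26.035 = -2.5 mm.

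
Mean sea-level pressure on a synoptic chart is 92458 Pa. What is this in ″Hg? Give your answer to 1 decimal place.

1 Pa = 0.0002953 inHg, so 92458 × 0.0002953 = 27.3 inHg.

27.3 inHg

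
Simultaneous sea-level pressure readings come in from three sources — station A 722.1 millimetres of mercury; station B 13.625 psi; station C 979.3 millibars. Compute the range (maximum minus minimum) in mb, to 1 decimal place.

station A: 722.1 mmHg = 962.721 mb.
station B: 13.625 psi = 939.411 mb.
Spread: 979.300 − 939.411 = 39.9 mb.

39.9 mb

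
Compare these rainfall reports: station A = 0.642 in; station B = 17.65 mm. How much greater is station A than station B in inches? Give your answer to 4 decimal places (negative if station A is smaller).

station B: 17.65 mm = 0.694882 in.
Difference: 0.642000 − 0.694882 = -0.0529 in.

-0.0529 in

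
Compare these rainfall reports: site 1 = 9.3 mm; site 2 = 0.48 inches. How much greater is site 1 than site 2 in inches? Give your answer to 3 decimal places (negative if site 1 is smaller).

-0.114 in

site 1: 9.3 mm = 0.36614 in.
Difference: 0.36614 − 0.48000 = -0.114 in.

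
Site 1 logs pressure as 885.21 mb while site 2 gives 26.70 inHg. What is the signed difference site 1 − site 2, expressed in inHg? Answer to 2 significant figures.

-0.56 inHg

site 1: 885.21 mb = 26.1402 inHg.
Difference: 26.1402 − 26.7000 = -0.56 inHg.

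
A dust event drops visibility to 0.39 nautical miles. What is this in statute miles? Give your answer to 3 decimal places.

0.449 SM

1 nmi = 1.15078 SM, so 0.39 × 1.15078 = 0.449 SM.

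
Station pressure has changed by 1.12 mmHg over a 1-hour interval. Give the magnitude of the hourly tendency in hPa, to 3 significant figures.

1.12 mmHg / 1 h × 1.33322 hPa/mmHg = 1.49 hPa/h.

1.49 hPa per hour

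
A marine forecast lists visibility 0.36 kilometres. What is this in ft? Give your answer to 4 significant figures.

1 km = 3280.84 ft, so 0.36 × 3280.84 = 1181 ft.

1181 ft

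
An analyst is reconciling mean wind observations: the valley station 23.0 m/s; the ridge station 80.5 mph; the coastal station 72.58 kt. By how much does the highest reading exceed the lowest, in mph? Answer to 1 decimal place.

32.1 mph

the valley station: 23.0 m/s = 51.450 mph.
the coastal station: 72.58 kt = 83.524 mph.
Spread: 83.524 − 51.450 = 32.1 mph.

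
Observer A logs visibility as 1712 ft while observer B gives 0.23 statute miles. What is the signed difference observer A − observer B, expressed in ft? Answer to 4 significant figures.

observer B: 0.23 SM = 1214.400 ft.
Difference: 1712.000 − 1214.400 = 497.6 ft.

497.6 ft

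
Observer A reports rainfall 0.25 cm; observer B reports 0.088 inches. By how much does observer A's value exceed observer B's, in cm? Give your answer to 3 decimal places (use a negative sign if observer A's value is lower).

0.026 cm

observer B: 0.088 in = 0.22352 cm.
Difference: 0.25000 − 0.22352 = 0.026 cm.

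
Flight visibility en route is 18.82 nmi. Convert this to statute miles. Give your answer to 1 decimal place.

1 nmi = 1.15078 SM, so 18.82 × 1.15078 = 21.7 SM.

21.7 SM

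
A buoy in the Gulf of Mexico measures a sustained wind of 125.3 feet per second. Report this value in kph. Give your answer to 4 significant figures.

1 ft/s = 1.09728 km/h, so 125.3 × 1.09728 = 137.5 km/h.

137.5 km/h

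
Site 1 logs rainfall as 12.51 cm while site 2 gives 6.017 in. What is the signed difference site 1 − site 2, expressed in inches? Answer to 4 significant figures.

site 1: 12.51 cm = 4.92520 in.
Difference: 4.92520 − 6.01700 = -1.092 in.

-1.092 in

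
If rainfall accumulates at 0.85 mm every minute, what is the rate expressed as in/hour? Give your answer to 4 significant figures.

0.85 mm/minute × 0.0393701 in/mm × 60 minute/hour = 2.008 in/hour.

2.008 in/hour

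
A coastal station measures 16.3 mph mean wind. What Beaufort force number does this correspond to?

Beaufort force 4

16.3 mph = 7.3 m/s, which is Beaufort 4 (moderate breeze, 5.5–7.9 m/s).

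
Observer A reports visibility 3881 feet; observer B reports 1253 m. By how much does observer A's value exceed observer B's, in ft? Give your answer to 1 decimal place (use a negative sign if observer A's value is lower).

-229.9 ft

observer B: 1253 m = 4110.892 ft.
Difference: 3881.000 − 4110.892 = -229.9 ft.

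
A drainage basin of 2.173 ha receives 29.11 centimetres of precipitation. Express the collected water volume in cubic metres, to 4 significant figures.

6326 cubic metres

Depth: 29.11 cm × 10 = 291.1 mm.
Area: 2.173 ha = 21730 m².
1 mm over 1 m² is 1 L, so volume = 291.1 × 21730 = 6325603 L = 6326 m³.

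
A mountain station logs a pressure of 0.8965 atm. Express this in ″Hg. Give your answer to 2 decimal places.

1 atm = 29.9213 inHg, so 0.8965 × 29.9213 = 26.82 inHg.

26.82 inHg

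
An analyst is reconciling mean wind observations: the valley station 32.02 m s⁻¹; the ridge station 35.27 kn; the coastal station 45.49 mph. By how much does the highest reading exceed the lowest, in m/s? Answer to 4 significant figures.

the ridge station: 35.27 kt = 18.1445 m/s.
the coastal station: 45.49 mph = 20.3358 m/s.
Spread: 32.0200 − 18.1445 = 13.88 m/s.

13.88 m/s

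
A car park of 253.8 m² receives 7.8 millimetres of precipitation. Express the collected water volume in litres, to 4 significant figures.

1 mm over 1 m² is 1 L, so volume = 7.8 × 253.8 = 1979.64 L ≈ 1980 L.

1980 litres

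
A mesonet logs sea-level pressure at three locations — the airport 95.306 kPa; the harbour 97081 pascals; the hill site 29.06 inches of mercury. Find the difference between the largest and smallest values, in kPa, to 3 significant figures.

3.10 kPa

the harbour: 97081 Pa = 97.0810 kPa.
the hill site: 29.06 inHg = 98.4085 kPa.
Spread: 98.4085 − 95.3060 = 3.10 kPa.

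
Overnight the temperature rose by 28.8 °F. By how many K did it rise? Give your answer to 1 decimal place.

16.0 K

For a temperature change the 32° offset cancels: ΔK = 28.8 × 0.5556 = 16.0 K.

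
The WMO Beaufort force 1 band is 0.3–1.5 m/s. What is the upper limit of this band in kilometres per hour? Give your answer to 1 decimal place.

0.3–1.5 m/s × 3.6 = 1.1–5.4 km/h.

5.4 km/h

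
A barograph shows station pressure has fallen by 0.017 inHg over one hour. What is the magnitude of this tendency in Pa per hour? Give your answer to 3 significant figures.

0.017 inHg / 1 h × 3386.39 Pa/inHg = 57.6 Pa/h.

57.6 Pa per hour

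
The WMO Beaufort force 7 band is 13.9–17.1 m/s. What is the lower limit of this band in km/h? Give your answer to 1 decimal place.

13.9–17.1 m/s × 3.6 = 50.0–61.6 km/h.

50.0 km/h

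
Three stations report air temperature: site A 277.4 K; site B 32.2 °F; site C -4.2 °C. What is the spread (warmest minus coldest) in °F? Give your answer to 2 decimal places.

site A: 277.4 K = 4.250 °C.
site B: 32.2 °F = 0.111 °C.
Spread: 4.250 − (-4.200) = 8.450 °C = 15.21 °F.

15.21 °F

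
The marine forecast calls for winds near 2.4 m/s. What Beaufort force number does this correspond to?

2.4 m/s lies in the Beaufort 2 band (light breeze, 1.6–3.3 m/s).

Beaufort force 2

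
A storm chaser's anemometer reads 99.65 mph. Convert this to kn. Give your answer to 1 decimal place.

1 mph = 0.868976 kt, so 99.65 × 0.868976 = 86.6 kt.

86.6 kt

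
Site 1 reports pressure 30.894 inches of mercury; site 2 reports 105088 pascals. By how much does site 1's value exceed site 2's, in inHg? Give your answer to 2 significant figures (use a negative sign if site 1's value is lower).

-0.14 inHg

site 2: 105088 Pa = 31.0325 inHg.
Difference: 30.8940 − 31.0325 = -0.14 inHg.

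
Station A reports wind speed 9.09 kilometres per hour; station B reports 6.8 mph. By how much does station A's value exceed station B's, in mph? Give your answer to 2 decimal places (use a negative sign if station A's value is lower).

station A: 9.09 km/h = 5.6483 mph.
Difference: 5.6483 − 6.8000 = -1.15 mph.

-1.15 mph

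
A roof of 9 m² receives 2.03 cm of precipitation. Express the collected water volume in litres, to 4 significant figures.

Depth: 2.03 cm × 10 = 20.3 mm.
1 mm over 1 m² is 1 L, so volume = 20.3 × 9 = 182.7 L.

182.7 litres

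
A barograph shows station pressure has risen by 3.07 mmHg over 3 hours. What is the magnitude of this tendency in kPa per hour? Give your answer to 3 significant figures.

0.136 kPa per hour

3.07 mmHg / 3 h × 0.133322 kPa/mmHg = 0.136 kPa/h.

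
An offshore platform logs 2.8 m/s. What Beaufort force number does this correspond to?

Beaufort force 2

2.8 m/s lies in the Beaufort 2 band (light breeze, 1.6–3.3 m/s).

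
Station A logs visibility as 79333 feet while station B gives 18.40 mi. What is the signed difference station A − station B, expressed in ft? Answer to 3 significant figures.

-17800 ft

station B: 18.40 SM = 97152.00 ft.
Difference: 79333.00 − 97152.00 = -17800 ft.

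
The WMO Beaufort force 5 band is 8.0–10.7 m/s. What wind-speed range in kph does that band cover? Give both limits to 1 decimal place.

8.0–10.7 m/s × 3.6 = 28.8–38.5 km/h.

28.8 to 38.5 km/h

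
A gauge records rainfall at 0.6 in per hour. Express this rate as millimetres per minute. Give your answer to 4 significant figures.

0.6 in/hour × 25.4 mm/in × 0.0166667 hour/minute = 0.2540 mm/minute.

0.2540 mm/minute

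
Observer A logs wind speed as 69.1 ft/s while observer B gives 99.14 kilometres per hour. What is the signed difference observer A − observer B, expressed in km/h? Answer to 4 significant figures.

observer A: 69.1 ft/s = 75.8220 km/h.
Difference: 75.8220 − 99.1400 = -23.32 km/h.

-23.32 km/h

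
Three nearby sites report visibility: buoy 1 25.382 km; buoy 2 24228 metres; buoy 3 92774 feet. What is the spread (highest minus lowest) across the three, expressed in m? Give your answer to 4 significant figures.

buoy 1: 25.382 km = 25382.00 m.
buoy 3: 92774 ft = 28277.52 m.
Spread: 28277.52 − 24228.00 = 4050 m.

4050 m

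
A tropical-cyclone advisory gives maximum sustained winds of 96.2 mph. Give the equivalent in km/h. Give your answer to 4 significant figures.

154.8 km/h

1 mph = 1.60934 km/h, so 96.2 × 1.60934 = 154.8 km/h.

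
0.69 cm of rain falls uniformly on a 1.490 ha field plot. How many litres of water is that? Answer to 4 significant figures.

102800 litres

Depth: 0.69 cm × 10 = 6.9 mm.
Area: 1.490 ha = 14900 m².
1 mm over 1 m² is 1 L, so volume = 6.9 × 14900 = 102810 L ≈ 102800 L.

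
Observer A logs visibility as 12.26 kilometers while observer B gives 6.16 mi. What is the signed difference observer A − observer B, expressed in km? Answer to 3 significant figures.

2.35 km

observer B: 6.16 SM = 9.9136 km.
Difference: 12.2600 − 9.9136 = 2.35 km.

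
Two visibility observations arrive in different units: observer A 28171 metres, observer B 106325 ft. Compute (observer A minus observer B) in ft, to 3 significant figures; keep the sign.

-13900 ft

observer A: 28171 m = 92424.54 ft.
Difference: 92424.54 − 106325.00 = -13900 ft.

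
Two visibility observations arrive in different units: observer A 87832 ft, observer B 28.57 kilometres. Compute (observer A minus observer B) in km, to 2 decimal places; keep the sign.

-1.80 km

observer A: 87832 ft = 26.7712 km.
Difference: 26.7712 − 28.5700 = -1.80 km.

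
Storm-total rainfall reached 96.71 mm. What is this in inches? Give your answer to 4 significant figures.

3.807 in

1 mm = 0.0393701 in, so 96.71 × 0.0393701 = 3.807 in.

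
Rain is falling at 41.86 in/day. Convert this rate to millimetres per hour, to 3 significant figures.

44.3 mm/hour

41.86 in/day × 25.4 mm/in × 0.0416667 day/hour = 44.3 mm/hour.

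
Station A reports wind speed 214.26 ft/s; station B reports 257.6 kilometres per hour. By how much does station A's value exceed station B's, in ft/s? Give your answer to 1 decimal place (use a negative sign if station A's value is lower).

station B: 257.6 km/h = 234.762 ft/s.
Difference: 214.260 − 234.762 = -20.5 ft/s.

-20.5 ft/s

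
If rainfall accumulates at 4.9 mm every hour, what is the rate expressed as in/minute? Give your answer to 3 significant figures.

4.9 mm/hour × 0.0393701 in/mm × 0.0166667 hour/minute = 0.00322 in/minute.

0.00322 in/minute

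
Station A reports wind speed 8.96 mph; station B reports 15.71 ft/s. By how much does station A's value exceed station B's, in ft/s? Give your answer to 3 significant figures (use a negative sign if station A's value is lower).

station A: 8.96 mph = 13.1413 ft/s.
Difference: 13.1413 − 15.7100 = -2.57 ft/s.

-2.57 ft/s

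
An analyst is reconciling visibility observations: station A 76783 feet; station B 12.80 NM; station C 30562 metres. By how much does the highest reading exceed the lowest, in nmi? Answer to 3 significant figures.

station A: 76783 ft = 12.6369 nmi.
station C: 30562 m = 16.5022 nmi.
Spread: 16.5022 − 12.6369 = 3.87 nmi.

3.87 nmi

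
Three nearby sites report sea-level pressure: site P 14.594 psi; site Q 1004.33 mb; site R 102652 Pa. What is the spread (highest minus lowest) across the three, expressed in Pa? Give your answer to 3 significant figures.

2220 Pa

site P: 14.594 psi = 100622.09 Pa.
site Q: 1004.33 mb = 100433.00 Pa.
Spread: 102652.00 − 100433.00 = 2220 Pa.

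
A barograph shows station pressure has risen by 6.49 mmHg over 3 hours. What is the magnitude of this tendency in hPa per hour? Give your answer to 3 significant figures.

6.49 mmHg / 3 h × 1.33322 hPa/mmHg = 2.88 hPa/h.

2.88 hPa per hour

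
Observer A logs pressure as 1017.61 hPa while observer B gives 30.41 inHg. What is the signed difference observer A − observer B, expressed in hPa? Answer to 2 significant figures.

-12 hPa

observer B: 30.41 inHg = 1029.80 hPa.
Difference: 1017.61 − 1029.80 = -12 hPa.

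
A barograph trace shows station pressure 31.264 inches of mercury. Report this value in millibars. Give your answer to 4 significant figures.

1059 mb

1 inHg = 33.8639 mb, so 31.264 × 33.8639 = 1059 mb.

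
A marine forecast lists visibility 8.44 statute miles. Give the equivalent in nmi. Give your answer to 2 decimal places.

1 SM = 0.868976 nmi, so 8.44 × 0.868976 = 7.33 nmi.

7.33 nmi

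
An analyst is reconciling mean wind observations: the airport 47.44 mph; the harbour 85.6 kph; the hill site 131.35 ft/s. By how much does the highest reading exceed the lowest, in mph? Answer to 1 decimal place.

42.1 mph

the harbour: 85.6 km/h = 53.189 mph.
the hill site: 131.35 ft/s = 89.557 mph.
Spread: 89.557 − 47.440 = 42.1 mph.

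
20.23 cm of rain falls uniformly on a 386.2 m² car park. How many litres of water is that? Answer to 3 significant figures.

78100 litres

Depth: 20.23 cm × 10 = 202.3 mm.
1 mm over 1 m² is 1 L, so volume = 202.3 × 386.2 = 78128.26 L ≈ 78100 L.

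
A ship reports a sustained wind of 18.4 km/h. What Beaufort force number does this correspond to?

18.4 km/h = 5.1 m/s, which is Beaufort 3 (gentle breeze, 3.4–5.4 m/s).

Beaufort force 3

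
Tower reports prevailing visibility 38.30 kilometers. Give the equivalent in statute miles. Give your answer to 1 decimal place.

1 km = 0.621371 SM, so 38.30 × 0.621371 = 23.8 SM.

23.8 SM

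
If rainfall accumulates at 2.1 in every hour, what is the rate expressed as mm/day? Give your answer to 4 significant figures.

1280 mm/day

2.1 in/hour × 25.4 mm/in × 24 hour/day = 1280 mm/day.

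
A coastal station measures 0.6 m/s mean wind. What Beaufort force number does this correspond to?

Beaufort force 1

0.6 m/s lies in the Beaufort 1 band (light air, 0.3–1.5 m/s).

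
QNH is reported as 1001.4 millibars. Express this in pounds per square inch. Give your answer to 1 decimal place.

1 mb = 0.0145038 psi, so 1001.4 × 0.0145038 = 14.5 psi.

14.5 psi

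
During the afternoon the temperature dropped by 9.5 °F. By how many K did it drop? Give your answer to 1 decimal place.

5.3 K

A change of 1 °C equals a change of 1.8 °F: ΔK = 9.5 × 0.5556 = 5.3 K.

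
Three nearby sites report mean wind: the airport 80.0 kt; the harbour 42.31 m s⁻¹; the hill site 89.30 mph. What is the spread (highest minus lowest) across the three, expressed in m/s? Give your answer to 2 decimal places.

2.39 m/s

the airport: 80.0 kt = 41.1556 m/s.
the hill site: 89.30 mph = 39.9207 m/s.
Spread: 42.3100 − 39.9207 = 2.39 m/s.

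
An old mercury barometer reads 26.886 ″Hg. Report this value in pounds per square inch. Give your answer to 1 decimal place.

1 inHg = 0.491154 psi, so 26.886 × 0.491154 = 13.2 psi.

13.2 psi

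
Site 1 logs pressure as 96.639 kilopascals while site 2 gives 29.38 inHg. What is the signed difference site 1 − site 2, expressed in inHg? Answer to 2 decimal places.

-0.84 inHg

site 1: 96.639 kPa = 28.5375 inHg.
Difference: 28.5375 − 29.3800 = -0.84 inHg.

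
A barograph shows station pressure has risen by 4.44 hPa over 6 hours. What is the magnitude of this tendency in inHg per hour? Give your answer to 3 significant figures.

0.0219 inHg per hour

4.44 hPa / 6 h × 0.02953 inHg/hPa = 0.0219 inHg/h.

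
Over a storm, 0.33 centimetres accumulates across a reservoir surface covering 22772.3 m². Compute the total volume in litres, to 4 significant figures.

Depth: 0.33 cm × 10 = 3.3 mm.
1 mm over 1 m² is 1 L, so volume = 3.3 × 22772.3 = 75148.59 L ≈ 75150 L.

75150 litres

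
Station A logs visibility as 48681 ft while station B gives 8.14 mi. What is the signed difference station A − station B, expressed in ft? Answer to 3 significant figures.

5700 ft

station B: 8.14 SM = 42979.20 ft.
Difference: 48681.00 − 42979.20 = 5700 ft.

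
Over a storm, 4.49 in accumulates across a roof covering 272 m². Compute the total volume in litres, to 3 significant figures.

31000 litres

Depth: 4.49 in × 25.4 = 114.046 mm.
1 mm over 1 m² is 1 L, so volume = 114.046 × 272 = 31020.512 L ≈ 31000 L.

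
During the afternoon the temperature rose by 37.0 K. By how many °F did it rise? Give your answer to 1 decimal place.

A change of 1 °C equals a change of 1.8 °F: Δ°F = 37.0 × 1.8 = 66.6 °F.

66.6 °F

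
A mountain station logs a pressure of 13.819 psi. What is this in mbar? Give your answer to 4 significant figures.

952.8 mb

1 psi = 68.9476 mb, so 13.819 × 68.9476 = 952.8 mb.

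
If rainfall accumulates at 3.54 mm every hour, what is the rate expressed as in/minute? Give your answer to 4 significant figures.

0.002323 in/minute

3.54 mm/hour × 0.0393701 in/mm × 0.0166667 hour/minute = 0.002323 in/minute.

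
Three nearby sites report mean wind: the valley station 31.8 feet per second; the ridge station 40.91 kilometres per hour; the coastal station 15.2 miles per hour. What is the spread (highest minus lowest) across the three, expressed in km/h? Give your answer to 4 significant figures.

16.45 km/h

the valley station: 31.8 ft/s = 34.8935 km/h.
the coastal station: 15.2 mph = 24.4620 km/h.
Spread: 40.9100 − 24.4620 = 16.45 km/h.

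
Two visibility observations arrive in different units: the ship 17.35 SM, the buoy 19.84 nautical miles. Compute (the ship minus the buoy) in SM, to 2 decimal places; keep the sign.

the buoy: 19.84 nmi = 22.8315 SM.
Difference: 17.3500 − 22.8315 = -5.48 SM.

-5.48 SM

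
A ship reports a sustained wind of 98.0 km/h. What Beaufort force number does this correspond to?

Beaufort force 10

98.0 km/h = 27.2 m/s, which is Beaufort 10 (storm, 24.5–28.4 m/s).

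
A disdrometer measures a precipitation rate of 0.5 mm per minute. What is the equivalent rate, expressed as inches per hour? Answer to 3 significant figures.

1.18 in/hour

0.5 mm/minute × 0.0393701 in/mm × 60 minute/hour = 1.18 in/hour.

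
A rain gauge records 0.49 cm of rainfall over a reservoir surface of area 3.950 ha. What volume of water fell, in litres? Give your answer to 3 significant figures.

Depth: 0.49 cm × 10 = 4.9 mm.
Area: 3.950 ha = 39500 m².
1 mm over 1 m² is 1 L, so volume = 4.9 × 39500 = 193550 L ≈ 194000 L.

194000 litres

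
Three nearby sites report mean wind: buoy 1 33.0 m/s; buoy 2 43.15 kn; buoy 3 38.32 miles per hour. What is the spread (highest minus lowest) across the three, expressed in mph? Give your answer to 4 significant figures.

35.50 mph

buoy 1: 33.0 m/s = 73.8189 mph.
buoy 2: 43.15 kt = 49.6561 mph.
Spread: 73.8189 − 38.3200 = 35.50 mph.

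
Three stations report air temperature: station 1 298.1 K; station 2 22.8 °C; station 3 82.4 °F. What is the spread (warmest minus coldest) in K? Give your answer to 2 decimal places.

station 1: 298.1 K = 24.950 °C.
station 3: 82.4 °F = 28.000 °C.
Spread: 28.000 − 22.800 = 5.200 °C.

5.20 K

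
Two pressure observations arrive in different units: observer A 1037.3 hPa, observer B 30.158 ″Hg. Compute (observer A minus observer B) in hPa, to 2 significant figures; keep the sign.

16 hPa

observer B: 30.158 inHg = 1021.27 hPa.
Difference: 1037.30 − 1021.27 = 16 hPa.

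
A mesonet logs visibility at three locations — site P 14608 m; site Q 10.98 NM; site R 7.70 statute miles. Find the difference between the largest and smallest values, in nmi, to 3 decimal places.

4.289 nmi

site P: 14608 m = 7.88769 nmi.
site R: 7.70 SM = 6.69112 nmi.
Spread: 10.98000 − 6.69112 = 4.289 nmi.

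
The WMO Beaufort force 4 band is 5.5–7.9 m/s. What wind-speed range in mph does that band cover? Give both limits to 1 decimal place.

5.5–7.9 m/s × 2.237 = 12.3–17.7 mph.

12.3 to 17.7 mph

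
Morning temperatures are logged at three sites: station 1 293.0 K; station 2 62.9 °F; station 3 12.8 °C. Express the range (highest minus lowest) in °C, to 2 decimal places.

station 1: 293.0 K = 19.850 °C.
station 2: 62.9 °F = 17.167 °C.
Spread: 19.850 − 12.800 = 7.050 °C.

7.05 °C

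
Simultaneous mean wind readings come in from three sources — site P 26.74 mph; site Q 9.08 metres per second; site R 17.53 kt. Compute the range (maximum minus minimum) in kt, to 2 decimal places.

5.71 kt

site P: 26.74 mph = 23.2364 kt.
site Q: 9.08 m/s = 17.6501 kt.
Spread: 23.2364 − 17.5300 = 5.71 kt.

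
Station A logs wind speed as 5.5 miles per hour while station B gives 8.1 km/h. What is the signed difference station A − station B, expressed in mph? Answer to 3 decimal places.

station B: 8.1 km/h = 5.03311 mph.
Difference: 5.50000 − 5.03311 = 0.467 mph.

0.467 mph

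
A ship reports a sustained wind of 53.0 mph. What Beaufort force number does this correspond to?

Beaufort force 9

53.0 mph = 23.7 m/s, which is Beaufort 9 (strong gale, 20.8–24.4 m/s).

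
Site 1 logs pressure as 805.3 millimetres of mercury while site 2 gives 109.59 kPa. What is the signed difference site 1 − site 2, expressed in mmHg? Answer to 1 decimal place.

-16.7 mmHg

site 2: 109.59 kPa = 821.992 mmHg.
Difference: 805.300 − 821.992 = -16.7 mmHg.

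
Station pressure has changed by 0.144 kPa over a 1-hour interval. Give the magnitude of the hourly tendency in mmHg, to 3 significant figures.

0.144 kPa / 1 h × 7.50062 mmHg/kPa = 1.08 mmHg/h.

1.08 mmHg per hour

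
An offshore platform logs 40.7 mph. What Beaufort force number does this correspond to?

40.7 mph = 18.2 m/s, which is Beaufort 8 (gale, 17.2–20.7 m/s).

Beaufort force 8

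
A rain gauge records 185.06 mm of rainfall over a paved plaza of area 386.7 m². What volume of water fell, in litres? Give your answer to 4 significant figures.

71560 litres

1 mm over 1 m² is 1 L, so volume = 185.06 × 386.7 = 71562.702 L ≈ 71560 L.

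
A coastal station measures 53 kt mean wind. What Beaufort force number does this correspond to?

Beaufort force 10

53 kt lies in the Beaufort 10 band (storm, 48–55 kt).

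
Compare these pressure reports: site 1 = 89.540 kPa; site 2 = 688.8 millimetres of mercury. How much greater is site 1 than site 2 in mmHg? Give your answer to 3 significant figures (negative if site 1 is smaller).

-17.2 mmHg

site 1: 89.540 kPa = 671.605 mmHg.
Difference: 671.605 − 688.800 = -17.2 mmHg.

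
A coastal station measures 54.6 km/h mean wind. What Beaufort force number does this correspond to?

54.6 km/h = 15.2 m/s, which is Beaufort 7 (near gale, 13.9–17.1 m/s).

Beaufort force 7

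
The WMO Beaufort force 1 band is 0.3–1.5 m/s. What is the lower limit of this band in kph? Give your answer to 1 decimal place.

0.3–1.5 m/s × 3.6 = 1.1–5.4 km/h.

1.1 km/h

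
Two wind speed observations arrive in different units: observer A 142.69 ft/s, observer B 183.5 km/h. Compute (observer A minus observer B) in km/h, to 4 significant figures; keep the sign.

-26.93 km/h

observer A: 142.69 ft/s = 156.5709 km/h.
Difference: 156.5709 − 183.5000 = -26.93 km/h.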